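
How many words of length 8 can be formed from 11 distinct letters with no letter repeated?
P(11,8) = 11!/(11-8)! = 6652800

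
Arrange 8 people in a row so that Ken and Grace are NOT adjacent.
Total - adjacent = 8! - (8-1)!×2 = 40320 - 10080 = 30240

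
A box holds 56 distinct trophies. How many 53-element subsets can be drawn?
C(56,53) = 56!/(53!×3!) = 27720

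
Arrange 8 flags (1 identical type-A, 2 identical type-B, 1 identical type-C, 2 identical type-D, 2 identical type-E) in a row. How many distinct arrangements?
8! / (1! × 2! × 1! × 2! × 2!) = 5040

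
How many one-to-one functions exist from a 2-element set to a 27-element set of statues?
P(27,2) = 27!/(27-2)! = 702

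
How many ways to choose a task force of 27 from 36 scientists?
C(36,27) = 36!/(27!×9!) = 94143280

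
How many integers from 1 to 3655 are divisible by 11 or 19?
⌊3655/11⌋ + ⌊3655/19⌋ - ⌊3655/209⌋ = 332 + 192 - 17 = 507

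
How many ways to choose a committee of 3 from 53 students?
C(53,3) = 53!/(3!×50!) = 23426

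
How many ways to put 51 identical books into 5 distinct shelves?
C(51+5-1, 5-1) = C(55, 4) = 341055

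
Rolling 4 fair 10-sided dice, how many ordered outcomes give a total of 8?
Coefficient of x^8 in (x + x² + ... + x^10)^4. By inclusion-exclusion on dice exceeding 10: Σ_j (-1)^j C(4,j)·C(8-1-10j, 3) = C(4,0)·C(7,3) = 1·35 = 35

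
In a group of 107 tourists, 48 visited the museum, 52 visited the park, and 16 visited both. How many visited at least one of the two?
|A∪B| = |A| + |B| - |A∩B| = 48 + 52 - 16 = 84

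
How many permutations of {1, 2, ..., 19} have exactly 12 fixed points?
Choose the 12 fixed points C(19,12) = 50388, derange the rest: !7 = Σ_{j=0}^{7} (-1)^j·7!/j! = 5040 - 5040 + 2520 - 840 + 210 - 42 + 7 - 1 = 1854. Product = 50388 × 1854 = 93419352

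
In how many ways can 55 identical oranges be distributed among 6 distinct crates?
C(55+6-1, 6-1) = C(60, 5) = 5461512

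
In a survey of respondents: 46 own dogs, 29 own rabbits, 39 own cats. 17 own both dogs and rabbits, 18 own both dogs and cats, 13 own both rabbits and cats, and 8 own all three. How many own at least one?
|A∪B∪C| = 46+29+39-17-18-13+8 = 74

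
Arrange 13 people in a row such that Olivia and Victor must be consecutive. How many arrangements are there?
Treat the 2 as one block: (13-2+1)! × 2! = 479001600 × 2 = 958003200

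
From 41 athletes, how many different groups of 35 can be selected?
C(41,35) = 41!/(35!×6!) = 4496388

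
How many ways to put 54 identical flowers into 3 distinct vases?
C(54+3-1, 3-1) = C(56, 2) = 1540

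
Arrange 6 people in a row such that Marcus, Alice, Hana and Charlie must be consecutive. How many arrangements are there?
Treat the 4 as one block: (6-4+1)! × 4! = 6 × 24 = 144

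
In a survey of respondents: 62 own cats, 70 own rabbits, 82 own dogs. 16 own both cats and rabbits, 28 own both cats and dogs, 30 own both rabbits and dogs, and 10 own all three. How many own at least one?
|A∪B∪C| = 62+70+82-16-28-30+10 = 150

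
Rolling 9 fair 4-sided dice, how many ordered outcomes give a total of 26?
Coefficient of x^26 in (x + x² + ... + x^4)^9. By inclusion-exclusion on dice exceeding 4: Σ_j (-1)^j C(9,j)·C(26-1-4j, 8) = C(9,0)·C(25,8) - C(9,1)·C(21,8) + C(9,2)·C(17,8) - C(9,3)·C(13,8) + C(9,4)·C(9,8) = 1·1081575 - 9·203490 + 36·24310 - 84·1287 + 126·9 = 18351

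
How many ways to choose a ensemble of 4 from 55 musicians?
C(55,4) = 55!/(4!×51!) = 341055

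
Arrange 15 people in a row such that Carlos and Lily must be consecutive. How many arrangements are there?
Treat the 2 as one block: (15-2+1)! × 2! = 87178291200 × 2 = 174356582400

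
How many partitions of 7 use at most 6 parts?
By conjugation, equals partitions of 7 into parts ≤ 6. Let r_j(i) = number of partitions of i into parts ≤ j, for i = 0..7. r_1(i) = 1 for all i; r_j(i) = r_{j-1}(i) + r_j(i-j). Rows j = 2..6: ≤2: 1 1 2 2 3 3 4 4; ≤3: 1 1 2 3 4 5 7 8; ≤4: 1 1 2 3 5 6 9 11; ≤5: 1 1 2 3 5 7 10 13; ≤6: 1 1 2 3 5 7 11 14. r_6(7) = 14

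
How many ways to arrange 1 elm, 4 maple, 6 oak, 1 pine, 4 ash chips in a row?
16! / (1! × 4! × 6! × 1! × 4!) = 50450400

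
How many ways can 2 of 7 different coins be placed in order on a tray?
P(7,2) = 7!/(7-2)! = 42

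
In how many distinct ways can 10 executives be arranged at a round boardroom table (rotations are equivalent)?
Circular: fix one position, arrange the rest. (10-1)! = 362880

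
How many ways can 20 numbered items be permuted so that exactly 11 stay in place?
Choose the 11 fixed points C(20,11) = 167960, derange the rest: !9 = Σ_{j=0}^{9} (-1)^j·9!/j! = 362880 - 362880 + 181440 - 60480 + 15120 - 3024 + 504 - 72 + 9 - 1 = 133496. Product = 167960 × 133496 = 22421988160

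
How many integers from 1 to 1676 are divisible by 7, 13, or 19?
⌊1676/7⌋+⌊1676/13⌋+⌊1676/19⌋ - ⌊1676/91⌋-⌊1676/133⌋-⌊1676/247⌋ + ⌊1676/1729⌋ = 239+128+88 - 18-12-6 + 0 = 419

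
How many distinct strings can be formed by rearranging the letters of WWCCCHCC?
8! / (5! × 1! × 2!) = 168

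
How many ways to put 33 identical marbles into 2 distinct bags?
C(33+2-1, 2-1) = C(34, 1) = 34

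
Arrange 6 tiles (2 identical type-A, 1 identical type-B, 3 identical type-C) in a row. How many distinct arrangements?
6! / (2! × 1! × 3!) = 60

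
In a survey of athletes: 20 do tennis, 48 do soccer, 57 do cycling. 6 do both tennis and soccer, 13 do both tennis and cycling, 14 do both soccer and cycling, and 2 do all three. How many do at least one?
|A∪B∪C| = 20+48+57-6-13-14+2 = 94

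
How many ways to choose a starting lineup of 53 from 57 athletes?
C(57,53) = 57!/(53!×4!) = 395010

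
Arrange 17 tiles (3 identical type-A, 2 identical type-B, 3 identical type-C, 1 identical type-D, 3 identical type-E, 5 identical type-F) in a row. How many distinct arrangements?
17! / (3! × 2! × 3! × 1! × 3! × 5!) = 6861254400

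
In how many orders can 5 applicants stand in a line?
5! = 120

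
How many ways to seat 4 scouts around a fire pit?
Circular: fix one position, arrange the rest. (4-1)! = 6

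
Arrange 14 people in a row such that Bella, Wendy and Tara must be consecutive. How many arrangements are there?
Treat the 3 as one block: (14-3+1)! × 3! = 479001600 × 6 = 2874009600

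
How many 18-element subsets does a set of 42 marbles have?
C(42,18) = 42!/(18!×24!) = 353697121050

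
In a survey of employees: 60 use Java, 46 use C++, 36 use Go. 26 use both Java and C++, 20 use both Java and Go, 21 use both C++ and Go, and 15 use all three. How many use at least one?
|A∪B∪C| = 60+46+36-26-20-21+15 = 90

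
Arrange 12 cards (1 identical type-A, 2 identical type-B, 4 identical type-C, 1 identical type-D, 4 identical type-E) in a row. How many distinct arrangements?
12! / (1! × 2! × 4! × 1! × 4!) = 415800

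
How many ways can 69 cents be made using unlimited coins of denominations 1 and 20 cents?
Coefficient of x^69 in 1/(1-x^1) · 1/(1-x^20). Use j coins of 20 for j = 0..⌊69/20⌋ = 3, the rest in 1s: 3 + 1 = 4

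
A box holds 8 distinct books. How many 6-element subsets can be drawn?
C(8,6) = 8!/(6!×2!) = 28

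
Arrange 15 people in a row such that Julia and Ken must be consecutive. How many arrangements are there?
Treat the 2 as one block: (15-2+1)! × 2! = 87178291200 × 2 = 174356582400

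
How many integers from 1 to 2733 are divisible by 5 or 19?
⌊2733/5⌋ + ⌊2733/19⌋ - ⌊2733/95⌋ = 546 + 143 - 28 = 661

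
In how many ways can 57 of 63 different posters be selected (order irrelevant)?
C(63,57) = 63!/(57!×6!) = 67945521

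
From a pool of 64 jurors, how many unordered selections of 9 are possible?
C(64,9) = 64!/(9!×55!) = 27540584512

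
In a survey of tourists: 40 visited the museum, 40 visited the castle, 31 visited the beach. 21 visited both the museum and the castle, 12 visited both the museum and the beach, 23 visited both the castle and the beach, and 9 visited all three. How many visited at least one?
|A∪B∪C| = 40+40+31-21-12-23+9 = 64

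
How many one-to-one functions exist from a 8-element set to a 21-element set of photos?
P(21,8) = 21!/(21-8)! = 8204716800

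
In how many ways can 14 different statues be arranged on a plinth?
14! = 87178291200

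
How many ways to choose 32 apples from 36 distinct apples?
C(36,32) = 36!/(32!×4!) = 58905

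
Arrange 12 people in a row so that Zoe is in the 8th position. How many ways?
Fix one position: (12-1)! = 39916800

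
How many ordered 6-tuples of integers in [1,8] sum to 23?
Coefficient of x^23 in (x + x² + ... + x^8)^6. By inclusion-exclusion on dice exceeding 8: Σ_j (-1)^j C(6,j)·C(23-1-8j, 5) = C(6,0)·C(22,5) - C(6,1)·C(14,5) + C(6,2)·C(6,5) = 1·26334 - 6·2002 + 15·6 = 14412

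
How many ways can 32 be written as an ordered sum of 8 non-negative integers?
C(32+8-1, 8-1) = C(39, 7) = 15380937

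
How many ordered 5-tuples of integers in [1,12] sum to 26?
Coefficient of x^26 in (x + x² + ... + x^12)^5. By inclusion-exclusion on dice exceeding 12: Σ_j (-1)^j C(5,j)·C(26-1-12j, 4) = C(5,0)·C(25,4) - C(5,1)·C(13,4) = 1·12650 - 5·715 = 9075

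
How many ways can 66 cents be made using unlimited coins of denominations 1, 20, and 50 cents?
Coefficient of x^66 in 1/(1-x^1) · 1/(1-x^20) · 1/(1-x^50). Case on j = number of 50-cent coins (j = 0..1); remainder r = 66 - 50j is made from {1,20} in ⌊r/20⌋+1 ways. r = 66, 16 → 4 + 1 = 5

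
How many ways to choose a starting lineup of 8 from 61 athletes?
C(61,8) = 61!/(8!×53!) = 2944827765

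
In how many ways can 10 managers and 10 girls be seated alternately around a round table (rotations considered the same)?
Fix one of the managers: (10-1)! ways for the remaining managers, × 10! ways for the girls = 362880 × 3628800 = 1316818944000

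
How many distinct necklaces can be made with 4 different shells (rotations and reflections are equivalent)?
(4-1)!/2 = 6/2 = 3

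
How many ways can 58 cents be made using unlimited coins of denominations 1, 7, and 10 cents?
Coefficient of x^58 in 1/(1-x^1) · 1/(1-x^7) · 1/(1-x^10). Case on j = number of 10-cent coins (j = 0..5); remainder r = 58 - 10j is made from {1,7} in ⌊r/7⌋+1 ways. r = 58, 48, 38, 28, 18, 8 → 9 + 7 + 6 + 5 + 3 + 2 = 32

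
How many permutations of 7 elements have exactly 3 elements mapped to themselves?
Choose the 3 fixed points C(7,3) = 35, derange the rest: !4 = Σ_{j=0}^{4} (-1)^j·4!/j! = 24 - 24 + 12 - 4 + 1 = 9. Product = 35 × 9 = 315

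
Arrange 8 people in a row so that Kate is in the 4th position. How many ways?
Fix one position: (8-1)! = 5040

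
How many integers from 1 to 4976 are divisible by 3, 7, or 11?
⌊4976/3⌋+⌊4976/7⌋+⌊4976/11⌋ - ⌊4976/21⌋-⌊4976/33⌋-⌊4976/77⌋ + ⌊4976/231⌋ = 1658+710+452 - 236-150-64 + 21 = 2391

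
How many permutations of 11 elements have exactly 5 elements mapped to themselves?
Choose the 5 fixed points C(11,5) = 462, derange the rest: !6 = Σ_{j=0}^{6} (-1)^j·6!/j! = 720 - 720 + 360 - 120 + 30 - 6 + 1 = 265. Product = 462 × 265 = 122430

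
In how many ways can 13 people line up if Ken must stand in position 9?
Fix one position: (13-1)! = 479001600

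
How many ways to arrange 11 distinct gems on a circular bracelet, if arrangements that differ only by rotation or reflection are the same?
(11-1)!/2 = 3628800/2 = 1814400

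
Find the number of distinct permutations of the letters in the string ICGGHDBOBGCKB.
13! / (2! × 3! × 1! × 1! × 3! × 1! × 1! × 1!) = 86486400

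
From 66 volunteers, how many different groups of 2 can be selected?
C(66,2) = 66!/(2!×64!) = 2145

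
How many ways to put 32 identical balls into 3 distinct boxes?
C(32+3-1, 3-1) = C(34, 2) = 561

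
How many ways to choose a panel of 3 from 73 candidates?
C(73,3) = 73!/(3!×70!) = 62196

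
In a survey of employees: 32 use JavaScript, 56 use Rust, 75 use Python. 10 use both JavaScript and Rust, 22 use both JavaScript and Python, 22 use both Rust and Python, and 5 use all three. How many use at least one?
|A∪B∪C| = 32+56+75-10-22-22+5 = 114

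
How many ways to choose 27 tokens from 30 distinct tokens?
C(30,27) = 30!/(27!×3!) = 4060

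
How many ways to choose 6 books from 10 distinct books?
C(10,6) = 10!/(6!×4!) = 210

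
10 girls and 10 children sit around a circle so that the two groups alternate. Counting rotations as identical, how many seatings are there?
Fix one of the girls: (10-1)! ways for the remaining girls, × 10! ways for the children = 362880 × 3628800 = 1316818944000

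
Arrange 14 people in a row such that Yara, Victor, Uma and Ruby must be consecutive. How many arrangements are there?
Treat the 4 as one block: (14-4+1)! × 4! = 39916800 × 24 = 958003200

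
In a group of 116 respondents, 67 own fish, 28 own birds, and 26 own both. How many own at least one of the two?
|A∪B| = |A| + |B| - |A∩B| = 67 + 28 - 26 = 69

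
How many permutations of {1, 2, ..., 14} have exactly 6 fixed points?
Choose the 6 fixed points C(14,6) = 3003, derange the rest: !8 = Σ_{j=0}^{8} (-1)^j·8!/j! = 40320 - 40320 + 20160 - 6720 + 1680 - 336 + 56 - 8 + 1 = 14833. Product = 3003 × 14833 = 44543499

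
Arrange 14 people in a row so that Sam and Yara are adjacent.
Treat as block: (14-1)! × 2! = 6227020800 × 2 = 12454041600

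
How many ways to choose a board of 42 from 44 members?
C(44,42) = 44!/(42!×2!) = 946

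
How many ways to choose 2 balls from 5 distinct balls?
C(5,2) = 5!/(2!×3!) = 10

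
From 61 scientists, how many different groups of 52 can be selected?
C(61,52) = 61!/(52!×9!) = 17341763505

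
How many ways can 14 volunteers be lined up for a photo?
14! = 87178291200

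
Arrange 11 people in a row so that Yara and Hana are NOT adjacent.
Total - adjacent = 11! - (11-1)!×2 = 39916800 - 7257600 = 32659200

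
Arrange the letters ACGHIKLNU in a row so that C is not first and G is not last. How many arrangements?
By inclusion-exclusion: 9! - 2×(9-1)! + (9-2)! = 362880 - 80640 + 5040 = 287280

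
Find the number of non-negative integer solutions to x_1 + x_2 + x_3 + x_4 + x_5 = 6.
C(6+5-1, 5-1) = C(10, 4) = 210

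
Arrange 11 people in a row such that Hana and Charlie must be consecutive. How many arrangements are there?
Treat the 2 as one block: (11-2+1)! × 2! = 3628800 × 2 = 7257600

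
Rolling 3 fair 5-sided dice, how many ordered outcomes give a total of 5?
Coefficient of x^5 in (x + x² + ... + x^5)^3. By inclusion-exclusion on dice exceeding 5: Σ_j (-1)^j C(3,j)·C(5-1-5j, 2) = C(3,0)·C(4,2) = 1·6 = 6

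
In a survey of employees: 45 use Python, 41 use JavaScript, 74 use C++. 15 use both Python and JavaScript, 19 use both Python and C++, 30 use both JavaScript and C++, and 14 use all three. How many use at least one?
|A∪B∪C| = 45+41+74-15-19-30+14 = 110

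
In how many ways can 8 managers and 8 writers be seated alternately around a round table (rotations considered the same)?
Fix one of the managers: (8-1)! ways for the remaining managers, × 8! ways for the writers = 5040 × 40320 = 203212800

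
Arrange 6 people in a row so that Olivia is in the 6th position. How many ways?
Fix one position: (6-1)! = 120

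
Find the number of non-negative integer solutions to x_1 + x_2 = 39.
C(39+2-1, 2-1) = C(40, 1) = 40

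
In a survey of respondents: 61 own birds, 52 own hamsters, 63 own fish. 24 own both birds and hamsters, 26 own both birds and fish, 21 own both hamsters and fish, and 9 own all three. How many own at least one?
|A∪B∪C| = 61+52+63-24-26-21+9 = 114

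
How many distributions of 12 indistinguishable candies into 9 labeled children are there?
C(12+9-1, 9-1) = C(20, 8) = 125970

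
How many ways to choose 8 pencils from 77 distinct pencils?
C(77,8) = 77!/(8!×69!) = 21042072975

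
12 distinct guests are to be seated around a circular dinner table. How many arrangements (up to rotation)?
Circular: fix one position, arrange the rest. (12-1)! = 39916800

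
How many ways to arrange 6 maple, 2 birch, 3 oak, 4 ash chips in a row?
15! / (6! × 2! × 3! × 4!) = 6306300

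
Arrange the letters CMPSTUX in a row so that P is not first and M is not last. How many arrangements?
By inclusion-exclusion: 7! - 2×(7-1)! + (7-2)! = 5040 - 1440 + 120 = 3720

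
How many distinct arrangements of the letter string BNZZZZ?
6! / (4! × 1! × 1!) = 30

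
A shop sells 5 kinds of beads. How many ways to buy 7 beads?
C(7+5-1, 5-1) = C(11, 4) = 330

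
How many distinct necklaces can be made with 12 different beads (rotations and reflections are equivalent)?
(12-1)!/2 = 39916800/2 = 19958400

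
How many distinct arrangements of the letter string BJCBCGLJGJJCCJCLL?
17! / (3! × 2! × 5! × 5! × 2!) = 1029188160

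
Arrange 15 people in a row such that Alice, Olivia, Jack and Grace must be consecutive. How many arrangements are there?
Treat the 4 as one block: (15-4+1)! × 4! = 479001600 × 24 = 11496038400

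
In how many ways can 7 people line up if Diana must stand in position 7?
Fix one position: (7-1)! = 720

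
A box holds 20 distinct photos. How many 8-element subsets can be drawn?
C(20,8) = 20!/(8!×12!) = 125970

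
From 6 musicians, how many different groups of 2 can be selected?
C(6,2) = 6!/(2!×4!) = 15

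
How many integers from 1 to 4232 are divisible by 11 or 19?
⌊4232/11⌋ + ⌊4232/19⌋ - ⌊4232/209⌋ = 384 + 222 - 20 = 586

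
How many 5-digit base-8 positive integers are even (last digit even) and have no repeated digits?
Last∈{0,2,4,6}. Last=0: 840. Last nonzero: 3×6×P(6,3) = 2160. Total = 3000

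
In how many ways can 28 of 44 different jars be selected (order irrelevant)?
C(44,28) = 44!/(28!×16!) = 416714805914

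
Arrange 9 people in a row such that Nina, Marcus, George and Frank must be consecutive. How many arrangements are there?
Treat the 4 as one block: (9-4+1)! × 4! = 720 × 24 = 17280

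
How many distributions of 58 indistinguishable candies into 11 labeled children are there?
C(58+11-1, 11-1) = C(68, 10) = 290752384208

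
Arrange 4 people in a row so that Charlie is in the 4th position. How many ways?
Fix one position: (4-1)! = 6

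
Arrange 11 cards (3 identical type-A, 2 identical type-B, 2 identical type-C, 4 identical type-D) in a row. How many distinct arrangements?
11! / (3! × 2! × 2! × 4!) = 69300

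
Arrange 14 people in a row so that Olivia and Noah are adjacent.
Treat as block: (14-1)! × 2! = 6227020800 × 2 = 12454041600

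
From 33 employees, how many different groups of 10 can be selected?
C(33,10) = 33!/(10!×23!) = 92561040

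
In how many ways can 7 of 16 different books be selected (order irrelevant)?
C(16,7) = 16!/(7!×9!) = 11440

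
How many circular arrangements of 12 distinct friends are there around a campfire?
Circular: fix one position, arrange the rest. (12-1)! = 39916800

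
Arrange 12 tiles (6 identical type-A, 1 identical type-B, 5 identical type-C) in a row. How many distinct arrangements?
12! / (6! × 1! × 5!) = 5544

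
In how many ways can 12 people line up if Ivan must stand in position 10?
Fix one position: (12-1)! = 39916800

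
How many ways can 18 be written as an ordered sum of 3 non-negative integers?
C(18+3-1, 3-1) = C(20, 2) = 190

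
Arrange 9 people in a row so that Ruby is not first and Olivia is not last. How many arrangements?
By inclusion-exclusion: 9! - 2×(9-1)! + (9-2)! = 362880 - 80640 + 5040 = 287280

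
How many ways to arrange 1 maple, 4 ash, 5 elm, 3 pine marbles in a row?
13! / (1! × 4! × 5! × 3!) = 360360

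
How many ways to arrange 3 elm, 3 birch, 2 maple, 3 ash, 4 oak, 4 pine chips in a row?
19! / (3! × 3! × 2! × 3! × 4! × 4!) = 488864376000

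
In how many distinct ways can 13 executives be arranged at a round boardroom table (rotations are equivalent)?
Circular: fix one position, arrange the rest. (13-1)! = 479001600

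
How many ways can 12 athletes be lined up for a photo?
12! = 479001600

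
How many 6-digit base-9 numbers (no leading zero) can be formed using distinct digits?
First digit: 8 choices (nonzero). Then descending: 8 × 8 × 7 × 6 × 5 × 4 = 53760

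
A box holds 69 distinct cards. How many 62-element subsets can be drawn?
C(69,62) = 69!/(62!×7!) = 1078897248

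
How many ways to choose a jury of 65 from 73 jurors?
C(73,65) = 73!/(65!×8!) = 13442126049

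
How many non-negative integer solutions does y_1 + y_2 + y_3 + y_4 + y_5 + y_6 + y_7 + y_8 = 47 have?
C(47+8-1, 8-1) = C(54, 7) = 177100560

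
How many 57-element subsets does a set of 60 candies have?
C(60,57) = 60!/(57!×3!) = 34220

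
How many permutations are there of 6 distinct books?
6! = 720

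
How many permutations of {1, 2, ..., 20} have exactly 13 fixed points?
Choose the 13 fixed points C(20,13) = 77520, derange the rest: !7 = Σ_{j=0}^{7} (-1)^j·7!/j! = 5040 - 5040 + 2520 - 840 + 210 - 42 + 7 - 1 = 1854. Product = 77520 × 1854 = 143722080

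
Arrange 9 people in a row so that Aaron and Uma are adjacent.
Treat as block: (9-1)! × 2! = 40320 × 2 = 80640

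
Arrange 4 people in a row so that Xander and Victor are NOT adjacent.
Total - adjacent = 4! - (4-1)!×2 = 24 - 12 = 12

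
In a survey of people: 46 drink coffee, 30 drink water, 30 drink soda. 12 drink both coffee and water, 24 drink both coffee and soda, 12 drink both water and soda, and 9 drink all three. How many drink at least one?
|A∪B∪C| = 46+30+30-12-24-12+9 = 67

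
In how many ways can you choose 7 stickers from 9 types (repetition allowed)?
C(7+9-1, 9-1) = C(15, 8) = 6435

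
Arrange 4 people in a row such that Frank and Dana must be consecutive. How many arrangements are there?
Treat the 2 as one block: (4-2+1)! × 2! = 6 × 2 = 12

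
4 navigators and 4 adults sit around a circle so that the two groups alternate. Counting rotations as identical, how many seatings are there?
Fix one of the navigators: (4-1)! ways for the remaining navigators, × 4! ways for the adults = 6 × 24 = 144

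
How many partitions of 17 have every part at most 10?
Let r_j(i) = number of partitions of i into parts ≤ j, for i = 0..17. r_1(i) = 1 for all i; r_j(i) = r_{j-1}(i) + r_j(i-j). Rows j = 2..10: ≤2: 1 1 2 2 3 3 4 4 5 5 6 6 7 7 8 8 9 9; ≤3: 1 1 2 3 4 5 7 8 10 12 14 16 19 21 24 27 30 33; ≤4: 1 1 2 3 5 6 9 11 15 18 23 27 34 39 47 54 64 72; ≤5: 1 1 2 3 5 7 10 13 18 23 30 37 47 57 70 84 101 119; ≤6: 1 1 2 3 5 7 11 14 20 26 35 44 58 71 90 110 136 163; ≤7: 1 1 2 3 5 7 11 15 21 28 38 49 65 82 105 131 164 201; ≤8: 1 1 2 3 5 7 11 15 22 29 40 52 70 89 116 146 186 230; ≤9: 1 1 2 3 5 7 11 15 22 30 41 54 73 94 123 157 201 252; ≤10: 1 1 2 3 5 7 11 15 22 30 42 55 75 97 128 164 212 267. r_10(17) = 267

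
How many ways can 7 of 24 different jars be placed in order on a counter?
P(24,7) = 24!/(24-7)! = 1744364160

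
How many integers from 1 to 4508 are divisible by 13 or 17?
⌊4508/13⌋ + ⌊4508/17⌋ - ⌊4508/221⌋ = 346 + 265 - 20 = 591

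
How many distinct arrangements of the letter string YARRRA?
6! / (1! × 3! × 2!) = 60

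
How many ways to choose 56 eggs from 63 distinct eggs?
C(63,56) = 63!/(56!×7!) = 553270671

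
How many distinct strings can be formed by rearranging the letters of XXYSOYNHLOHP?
12! / (1! × 1! × 2! × 2! × 1! × 2! × 2! × 1!) = 29937600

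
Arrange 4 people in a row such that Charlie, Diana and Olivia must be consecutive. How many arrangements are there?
Treat the 3 as one block: (4-3+1)! × 3! = 2 × 6 = 12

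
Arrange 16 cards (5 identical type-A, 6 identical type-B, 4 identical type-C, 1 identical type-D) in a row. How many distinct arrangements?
16! / (5! × 6! × 4! × 1!) = 10090080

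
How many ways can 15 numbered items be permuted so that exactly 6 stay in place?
Choose the 6 fixed points C(15,6) = 5005, derange the rest: !9 = Σ_{j=0}^{9} (-1)^j·9!/j! = 362880 - 362880 + 181440 - 60480 + 15120 - 3024 + 504 - 72 + 9 - 1 = 133496. Product = 5005 × 133496 = 668147480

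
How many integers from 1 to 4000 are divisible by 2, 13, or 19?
⌊4000/2⌋+⌊4000/13⌋+⌊4000/19⌋ - ⌊4000/26⌋-⌊4000/38⌋-⌊4000/247⌋ + ⌊4000/494⌋ = 2000+307+210 - 153-105-16 + 8 = 2251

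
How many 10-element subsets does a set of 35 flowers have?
C(35,10) = 35!/(10!×25!) = 183579396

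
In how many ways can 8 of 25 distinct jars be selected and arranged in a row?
P(25,8) = 25!/(25-8)! = 43609104000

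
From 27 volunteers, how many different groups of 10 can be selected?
C(27,10) = 27!/(10!×17!) = 8436285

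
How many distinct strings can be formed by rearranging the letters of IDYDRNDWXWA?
11! / (1! × 1! × 1! × 2! × 1! × 1! × 3! × 1!) = 3326400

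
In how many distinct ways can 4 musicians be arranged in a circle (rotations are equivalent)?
Circular: fix one position, arrange the rest. (4-1)! = 6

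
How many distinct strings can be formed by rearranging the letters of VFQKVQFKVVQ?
11! / (3! × 4! × 2! × 2!) = 69300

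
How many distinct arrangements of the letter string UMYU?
4! / (2! × 1! × 1!) = 12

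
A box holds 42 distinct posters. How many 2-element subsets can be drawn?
C(42,2) = 42!/(2!×40!) = 861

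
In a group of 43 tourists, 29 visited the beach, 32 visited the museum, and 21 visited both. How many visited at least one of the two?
|A∪B| = |A| + |B| - |A∩B| = 29 + 32 - 21 = 40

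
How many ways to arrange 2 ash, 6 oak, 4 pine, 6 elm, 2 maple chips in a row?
20! / (2! × 6! × 4! × 6! × 2!) = 48886437600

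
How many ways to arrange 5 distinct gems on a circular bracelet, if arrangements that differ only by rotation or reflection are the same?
(5-1)!/2 = 24/2 = 12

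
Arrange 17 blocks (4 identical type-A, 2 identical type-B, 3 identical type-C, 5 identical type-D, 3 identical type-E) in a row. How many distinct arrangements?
17! / (4! × 2! × 3! × 5! × 3!) = 1715313600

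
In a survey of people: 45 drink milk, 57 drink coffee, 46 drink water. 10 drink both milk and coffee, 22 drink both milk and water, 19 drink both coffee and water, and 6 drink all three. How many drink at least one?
|A∪B∪C| = 45+57+46-10-22-19+6 = 103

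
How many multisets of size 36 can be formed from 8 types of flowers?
C(36+8-1, 8-1) = C(43, 7) = 32224114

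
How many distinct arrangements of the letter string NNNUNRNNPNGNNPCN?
16! / (1! × 1! × 1! × 10! × 2! × 1!) = 2882880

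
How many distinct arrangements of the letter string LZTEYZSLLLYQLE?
14! / (5! × 1! × 2! × 1! × 2! × 2! × 1!) = 90810720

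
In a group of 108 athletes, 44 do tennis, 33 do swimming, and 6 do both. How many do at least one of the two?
|A∪B| = |A| + |B| - |A∩B| = 44 + 33 - 6 = 71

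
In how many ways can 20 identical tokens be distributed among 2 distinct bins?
C(20+2-1, 2-1) = C(21, 1) = 21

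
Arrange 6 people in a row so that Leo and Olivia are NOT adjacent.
Total - adjacent = 6! - (6-1)!×2 = 720 - 240 = 480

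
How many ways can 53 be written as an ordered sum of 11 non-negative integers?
C(53+11-1, 11-1) = C(63, 10) = 127805525001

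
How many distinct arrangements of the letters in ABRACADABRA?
11! / (5! × 2! × 2! × 1! × 1!) = 83160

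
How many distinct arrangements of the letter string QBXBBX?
6! / (1! × 2! × 3!) = 60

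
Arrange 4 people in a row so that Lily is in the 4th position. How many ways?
Fix one position: (4-1)! = 6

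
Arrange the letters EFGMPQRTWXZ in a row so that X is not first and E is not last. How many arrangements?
By inclusion-exclusion: 11! - 2×(11-1)! + (11-2)! = 39916800 - 7257600 + 362880 = 33022080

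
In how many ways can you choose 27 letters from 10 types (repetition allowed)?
C(27+10-1, 10-1) = C(36, 9) = 94143280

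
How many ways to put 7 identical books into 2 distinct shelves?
C(7+2-1, 2-1) = C(8, 1) = 8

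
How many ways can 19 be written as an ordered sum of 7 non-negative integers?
C(19+7-1, 7-1) = C(25, 6) = 177100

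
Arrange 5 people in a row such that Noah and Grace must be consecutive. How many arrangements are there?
Treat the 2 as one block: (5-2+1)! × 2! = 24 × 2 = 48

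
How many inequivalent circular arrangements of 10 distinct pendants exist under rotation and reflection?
(10-1)!/2 = 362880/2 = 181440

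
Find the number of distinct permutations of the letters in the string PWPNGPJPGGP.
11! / (3! × 1! × 5! × 1! × 1!) = 55440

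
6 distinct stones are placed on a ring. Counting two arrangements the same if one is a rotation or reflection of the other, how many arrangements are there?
(6-1)!/2 = 120/2 = 60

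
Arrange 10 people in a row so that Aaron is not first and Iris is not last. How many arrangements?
By inclusion-exclusion: 10! - 2×(10-1)! + (10-2)! = 3628800 - 725760 + 40320 = 2943360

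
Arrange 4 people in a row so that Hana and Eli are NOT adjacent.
Total - adjacent = 4! - (4-1)!×2 = 24 - 12 = 12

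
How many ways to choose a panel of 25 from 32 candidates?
C(32,25) = 32!/(25!×7!) = 3365856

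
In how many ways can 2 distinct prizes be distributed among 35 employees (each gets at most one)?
P(35,2) = 35!/(35-2)! = 1190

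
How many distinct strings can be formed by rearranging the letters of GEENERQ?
7! / (1! × 1! × 1! × 1! × 3!) = 840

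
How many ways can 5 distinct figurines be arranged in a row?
5! = 120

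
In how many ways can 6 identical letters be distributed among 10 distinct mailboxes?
C(6+10-1, 10-1) = C(15, 9) = 5005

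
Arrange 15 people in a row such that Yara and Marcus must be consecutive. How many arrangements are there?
Treat the 2 as one block: (15-2+1)! × 2! = 87178291200 × 2 = 174356582400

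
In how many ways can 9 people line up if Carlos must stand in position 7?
Fix one position: (9-1)! = 40320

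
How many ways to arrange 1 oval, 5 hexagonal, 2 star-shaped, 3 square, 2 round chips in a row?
13! / (1! × 5! × 2! × 3! × 2!) = 2162160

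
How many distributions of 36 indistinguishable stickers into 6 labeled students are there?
C(36+6-1, 6-1) = C(41, 5) = 749398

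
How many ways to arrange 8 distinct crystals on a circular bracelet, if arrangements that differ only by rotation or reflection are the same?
(8-1)!/2 = 5040/2 = 2520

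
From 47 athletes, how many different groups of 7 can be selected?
C(47,7) = 47!/(7!×40!) = 62891499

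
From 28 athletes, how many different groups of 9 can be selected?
C(28,9) = 28!/(9!×19!) = 6906900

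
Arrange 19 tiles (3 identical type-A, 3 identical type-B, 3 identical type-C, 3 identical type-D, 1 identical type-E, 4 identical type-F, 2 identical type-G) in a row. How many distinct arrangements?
19! / (3! × 3! × 3! × 3! × 1! × 4! × 2!) = 1955457504000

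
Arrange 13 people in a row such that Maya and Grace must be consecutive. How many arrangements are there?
Treat the 2 as one block: (13-2+1)! × 2! = 479001600 × 2 = 958003200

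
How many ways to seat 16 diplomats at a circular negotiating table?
Circular: fix one position, arrange the rest. (16-1)! = 1307674368000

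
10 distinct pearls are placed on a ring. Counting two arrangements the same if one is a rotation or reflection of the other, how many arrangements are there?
(10-1)!/2 = 362880/2 = 181440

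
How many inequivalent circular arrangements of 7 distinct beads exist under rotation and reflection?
(7-1)!/2 = 720/2 = 360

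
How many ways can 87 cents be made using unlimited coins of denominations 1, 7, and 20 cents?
Coefficient of x^87 in 1/(1-x^1) · 1/(1-x^7) · 1/(1-x^20). Case on j = number of 20-cent coins (j = 0..4); remainder r = 87 - 20j is made from {1,7} in ⌊r/7⌋+1 ways. r = 87, 67, 47, 27, 7 → 13 + 10 + 7 + 4 + 2 = 36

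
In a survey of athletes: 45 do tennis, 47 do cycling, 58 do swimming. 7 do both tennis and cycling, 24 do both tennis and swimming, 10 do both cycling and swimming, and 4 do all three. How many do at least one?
|A∪B∪C| = 45+47+58-7-24-10+4 = 113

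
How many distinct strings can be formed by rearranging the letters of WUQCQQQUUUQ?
11! / (1! × 4! × 5! × 1!) = 13860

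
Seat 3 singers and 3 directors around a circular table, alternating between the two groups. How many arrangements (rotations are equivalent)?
Fix one of the singers: (3-1)! ways for the remaining singers, × 3! ways for the directors = 2 × 6 = 12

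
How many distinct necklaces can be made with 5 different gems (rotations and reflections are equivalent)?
(5-1)!/2 = 24/2 = 12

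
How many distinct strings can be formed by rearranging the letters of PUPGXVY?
7! / (1! × 1! × 1! × 2! × 1! × 1!) = 2520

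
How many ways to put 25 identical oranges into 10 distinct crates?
C(25+10-1, 10-1) = C(34, 9) = 52451256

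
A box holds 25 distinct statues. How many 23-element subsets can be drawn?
C(25,23) = 25!/(23!×2!) = 300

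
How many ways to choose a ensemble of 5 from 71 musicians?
C(71,5) = 71!/(5!×66!) = 13019909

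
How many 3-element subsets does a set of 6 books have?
C(6,3) = 6!/(3!×3!) = 20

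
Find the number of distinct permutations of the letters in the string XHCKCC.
6! / (1! × 1! × 3! × 1!) = 120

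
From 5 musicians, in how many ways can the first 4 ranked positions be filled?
P(5,4) = 5!/(5-4)! = 120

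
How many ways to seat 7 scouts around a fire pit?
Circular: fix one position, arrange the rest. (7-1)! = 720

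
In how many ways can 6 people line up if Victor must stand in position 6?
Fix one position: (6-1)! = 120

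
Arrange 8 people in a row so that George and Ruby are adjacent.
Treat as block: (8-1)! × 2! = 5040 × 2 = 10080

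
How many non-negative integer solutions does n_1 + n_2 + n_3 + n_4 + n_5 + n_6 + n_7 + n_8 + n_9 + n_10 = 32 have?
C(32+10-1, 10-1) = C(41, 9) = 350343565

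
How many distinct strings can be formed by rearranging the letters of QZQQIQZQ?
8! / (2! × 5! × 1!) = 168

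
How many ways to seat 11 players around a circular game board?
Circular: fix one position, arrange the rest. (11-1)! = 3628800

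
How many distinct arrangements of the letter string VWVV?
4! / (1! × 3!) = 4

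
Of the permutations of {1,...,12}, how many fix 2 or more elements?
Exactly j fixed points: C(12,j)·!(12-j); sum over j ≥ 2 (derangement numbers via !m = (m-1)·(!(m-1) + !(m-2)): !0..!10 = 1, 0, 1, 2, 9, 44, 265, 1854, 14833, 133496, 1334961). Σ_{j=2}^{12} C(12,j)·!(12-j) = C(12,2)·!10 + C(12,3)·!9 + C(12,4)·!8 + C(12,5)·!7 + C(12,6)·!6 + C(12,7)·!5 + C(12,8)·!4 + C(12,9)·!3 + C(12,10)·!2 + C(12,11)·!1 + C(12,12)·!0 = 66·1334961 + 220·133496 + 495·14833 + 792·1854 + 924·265 + 792·44 + 495·9 + 220·2 + 66·1 + 12·0 + 1·1 = 126571919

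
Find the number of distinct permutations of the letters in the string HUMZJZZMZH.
10! / (1! × 2! × 2! × 4! × 1!) = 37800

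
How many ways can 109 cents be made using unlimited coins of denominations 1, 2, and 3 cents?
Coefficient of x^109 in 1/(1-x^1) · 1/(1-x^2) · 1/(1-x^3). Case on j = number of 3-cent coins (j = 0..36); remainder r = 109 - 3j is made from {1,2} in ⌊r/2⌋+1 ways. r = 109, 106, 103, 100, 97, 94, 91, 88, 85, 82, 79, 76, 73, 70, 67, 64, 61, 58, 55, 52, 49, 46, 43, 40, 37, 34, 31, 28, 25, 22, 19, 16, 13, 10, 7, 4, 1 → 55 + 54 + 52 + 51 + 49 + 48 + 46 + 45 + 43 + 42 + 40 + 39 + 37 + 36 + 34 + 33 + 31 + 30 + 28 + 27 + 25 + 24 + 22 + 21 + 19 + 18 + 16 + 15 + 13 + 12 + 10 + 9 + 7 + 6 + 4 + 3 + 1 = 1045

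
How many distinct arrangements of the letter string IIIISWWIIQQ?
11! / (1! × 2! × 2! × 6!) = 13860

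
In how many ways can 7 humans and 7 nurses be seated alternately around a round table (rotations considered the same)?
Fix one of the humans: (7-1)! ways for the remaining humans, × 7! ways for the nurses = 720 × 5040 = 3628800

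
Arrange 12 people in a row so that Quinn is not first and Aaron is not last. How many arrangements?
By inclusion-exclusion: 12! - 2×(12-1)! + (12-2)! = 479001600 - 79833600 + 3628800 = 402796800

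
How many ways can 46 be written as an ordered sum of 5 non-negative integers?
C(46+5-1, 5-1) = C(50, 4) = 230300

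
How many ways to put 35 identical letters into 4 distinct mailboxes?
C(35+4-1, 4-1) = C(38, 3) = 8436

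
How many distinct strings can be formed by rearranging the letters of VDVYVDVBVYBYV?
13! / (2! × 6! × 3! × 2!) = 360360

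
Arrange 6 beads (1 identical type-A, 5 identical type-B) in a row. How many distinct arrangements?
6! / (1! × 5!) = 6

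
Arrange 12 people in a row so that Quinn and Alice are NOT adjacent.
Total - adjacent = 12! - (12-1)!×2 = 479001600 - 79833600 = 399168000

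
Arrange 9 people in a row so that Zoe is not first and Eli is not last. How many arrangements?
By inclusion-exclusion: 9! - 2×(9-1)! + (9-2)! = 362880 - 80640 + 5040 = 287280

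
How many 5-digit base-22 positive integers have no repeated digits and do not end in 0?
Last digit: 21 nonzero choices. First digit: 20 (nonzero, ≠last). Middle 3: P(20,3) = 6840. Total = 2872800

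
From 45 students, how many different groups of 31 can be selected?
C(45,31) = 45!/(31!×14!) = 166871334960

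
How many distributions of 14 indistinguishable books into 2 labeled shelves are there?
C(14+2-1, 2-1) = C(15, 1) = 15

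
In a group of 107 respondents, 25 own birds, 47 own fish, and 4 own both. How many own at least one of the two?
|A∪B| = |A| + |B| - |A∩B| = 25 + 47 - 4 = 68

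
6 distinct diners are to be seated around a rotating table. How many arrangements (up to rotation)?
Circular: fix one position, arrange the rest. (6-1)! = 120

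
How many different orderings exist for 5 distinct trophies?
5! = 120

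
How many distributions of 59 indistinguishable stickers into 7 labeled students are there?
C(59+7-1, 7-1) = C(65, 6) = 82598880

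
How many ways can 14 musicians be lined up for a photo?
14! = 87178291200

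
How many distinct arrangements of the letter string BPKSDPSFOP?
10! / (1! × 1! × 1! × 1! × 2! × 3! × 1!) = 302400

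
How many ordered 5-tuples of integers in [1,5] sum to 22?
Coefficient of x^22 in (x + x² + ... + x^5)^5. By inclusion-exclusion on dice exceeding 5: Σ_j (-1)^j C(5,j)·C(22-1-5j, 4) = C(5,0)·C(21,4) - C(5,1)·C(16,4) + C(5,2)·C(11,4) - C(5,3)·C(6,4) = 1·5985 - 5·1820 + 10·330 - 10·15 = 35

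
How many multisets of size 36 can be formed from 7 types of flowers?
C(36+7-1, 7-1) = C(42, 6) = 5245786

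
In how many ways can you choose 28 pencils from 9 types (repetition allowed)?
C(28+9-1, 9-1) = C(36, 8) = 30260340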